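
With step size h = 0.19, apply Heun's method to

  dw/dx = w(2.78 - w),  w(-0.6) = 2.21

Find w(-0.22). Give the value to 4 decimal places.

2.5416

Heun: k1 = f(x_n, w_n); k2 = f(x_n + h, w_n + h·k1); w_{n+1} = w_n + (h/2)·(k1 + k2).
x=-0.600000, w=2.210000:
  k1 = f(-0.600000, 2.210000) = 1.259700
  k2 = f(-0.410000, 2.449343) = 0.809892
  w ← 2.210000 + (0.19/2)·(1.259700 + 0.809892) = 2.406611
x=-0.410000, w=2.406611:
  k1 = f(-0.410000, 2.406611) = 0.898602
  k2 = f(-0.220000, 2.577346) = 0.522311
  w ← 2.406611 + (0.19/2)·(0.898602 + 0.522311) = 2.541598
w(-0.22) ≈ 2.5416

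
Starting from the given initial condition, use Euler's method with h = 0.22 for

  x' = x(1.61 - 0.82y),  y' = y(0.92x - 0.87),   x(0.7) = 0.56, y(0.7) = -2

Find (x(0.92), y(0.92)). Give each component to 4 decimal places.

0.9604, -1.8439

Euler on (x,y): x_{n+1} = x_n + h·x', y_{n+1} = y_n + h·y'.
0.700000: (0.560000, -2.000000); f=(1.820000, 0.709600) → (0.960400, -1.843888)
(x(0.92), y(0.92)) ≈ (0.9604, -1.8439)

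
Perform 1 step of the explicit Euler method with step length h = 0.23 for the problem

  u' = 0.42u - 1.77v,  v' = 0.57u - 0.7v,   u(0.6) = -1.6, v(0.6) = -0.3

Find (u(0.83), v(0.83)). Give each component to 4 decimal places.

-1.6324, -0.4615

Euler on (u,v): u_{n+1} = u_n + h·u', v_{n+1} = v_n + h·v'.
0.600000: (-1.600000, -0.300000); f=(-0.141000, -0.702000) → (-1.632430, -0.461460)
(u(0.83), v(0.83)) ≈ (-1.6324, -0.4615)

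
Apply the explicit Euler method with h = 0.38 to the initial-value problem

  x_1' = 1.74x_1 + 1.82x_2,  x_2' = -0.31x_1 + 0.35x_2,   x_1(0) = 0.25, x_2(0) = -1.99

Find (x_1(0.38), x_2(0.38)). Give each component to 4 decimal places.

-0.9610, -2.2841

Euler on (x_1,x_2): x_1_{n+1} = x_1_n + h·x_1', x_2_{n+1} = x_2_n + h·x_2'.
0.000000: (0.250000, -1.990000); f=(-3.186800, -0.774000) → (-0.960984, -2.284120)
(x_1(0.38), x_2(0.38)) ≈ (-0.9610, -2.2841)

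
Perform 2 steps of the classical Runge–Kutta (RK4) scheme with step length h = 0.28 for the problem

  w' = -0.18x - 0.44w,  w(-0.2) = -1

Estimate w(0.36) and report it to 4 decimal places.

RK4: k1 = f(x_n, w_n); k2 = f(x_n + h/2, w_n + (h/2)·k1); k3 = f(x_n + h/2, w_n + (h/2)·k2); k4 = f(x_n + h, w_n + h·k3); w_{n+1} = w_n + (h/6)·(k1 + 2k2 + 2k3 + k4).
x=-0.200000, w=-1.000000:
  k1 = f(-0.200000, -1.000000) = 0.476000
  k2 = f(-0.060000, -0.933360) = 0.421478
  k3 = f(-0.060000, -0.940993) = 0.424837
  k4 = f(0.080000, -0.881046) = 0.373260
  w ← -1.000000 + (0.28/6)·(k1 + 2k2 + 2k3 + k4) = -0.881378
x=0.080000, w=-0.881378:
  k1 = f(0.080000, -0.881378) = 0.373407
  k2 = f(0.220000, -0.829102) = 0.325205
  k3 = f(0.220000, -0.835850) = 0.328174
  k4 = f(0.360000, -0.789490) = 0.282575
  w ← -0.881378 + (0.28/6)·(k1 + 2k2 + 2k3 + k4) = -0.789784
w(0.36) ≈ -0.7898

-0.7898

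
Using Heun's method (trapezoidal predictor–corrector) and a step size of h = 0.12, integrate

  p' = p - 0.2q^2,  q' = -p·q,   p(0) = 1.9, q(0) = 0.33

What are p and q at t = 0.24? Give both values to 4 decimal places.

2.4102, 0.1988

Heun on (p,q): k1 = f(t_n, state_n); k2 = f(t_n + h, state_n + h·k1); state_{n+1} = state_n + (h/2)·(k1 + k2).
0.000000: (1.900000, 0.330000)
  k1 = (1.878220, -0.627000)
  predictor → (2.125386, 0.254760)
  k2 = (2.112406, -0.541463)
  → (2.139438, 0.259892)
0.120000: (2.139438, 0.259892)
  k1 = (2.125929, -0.556023)
  predictor → (2.394549, 0.193169)
  k2 = (2.387086, -0.462554)
  → (2.410218, 0.198778)
(p(0.24), q(0.24)) ≈ (2.4102, 0.1988)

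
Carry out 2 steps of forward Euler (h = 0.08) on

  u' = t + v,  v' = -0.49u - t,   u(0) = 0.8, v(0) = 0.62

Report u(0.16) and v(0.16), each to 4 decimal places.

0.9031, 0.5489

Euler on (u,v): u_{n+1} = u_n + h·u', v_{n+1} = v_n + h·v'.
0.000000: (0.800000, 0.620000); f=(0.620000, -0.392000) → (0.849600, 0.588640)
0.080000: (0.849600, 0.588640); f=(0.668640, -0.496304) → (0.903091, 0.548936)
(u(0.16), v(0.16)) ≈ (0.9031, 0.5489)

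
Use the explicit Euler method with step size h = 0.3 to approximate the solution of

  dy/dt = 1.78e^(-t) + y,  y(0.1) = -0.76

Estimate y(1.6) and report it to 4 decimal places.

Euler: y_{n+1} = y_n + h·f(t_n, y_n).
t=0.100000, y=-0.760000: f=0.850611 → y ← -0.760000 + 0.3·0.850611 = -0.504817
t=0.400000, y=-0.504817: f=0.688353 → y ← -0.504817 + 0.3·0.688353 = -0.298311
t=0.700000, y=-0.298311: f=0.585611 → y ← -0.298311 + 0.3·0.585611 = -0.122628
t=1.000000, y=-0.122628: f=0.532198 → y ← -0.122628 + 0.3·0.532198 = 0.037032
t=1.300000, y=0.037032: f=0.522138 → y ← 0.037032 + 0.3·0.522138 = 0.193673
y(1.6) ≈ 0.1937

0.1937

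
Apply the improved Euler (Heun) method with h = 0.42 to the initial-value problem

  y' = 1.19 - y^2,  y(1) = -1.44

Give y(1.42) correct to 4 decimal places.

-2.0645

Heun: k1 = f(t_n, y_n); k2 = f(t_n + h, y_n + h·k1); y_{n+1} = y_n + (h/2)·(k1 + k2).
t=1.000000, y=-1.440000:
  k1 = f(1.000000, -1.440000) = -0.883600
  k2 = f(1.420000, -1.811112) = -2.090127
  y ← -1.440000 + (0.42/2)·(-0.883600 + (-2.090127)) = -2.064483
y(1.42) ≈ -2.0645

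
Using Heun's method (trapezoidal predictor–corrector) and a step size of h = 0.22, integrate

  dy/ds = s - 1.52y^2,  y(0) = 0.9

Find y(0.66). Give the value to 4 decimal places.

0.6380

Heun: k1 = f(s_n, y_n); k2 = f(s_n + h, y_n + h·k1); y_{n+1} = y_n + (h/2)·(k1 + k2).
s=0.000000, y=0.900000:
  k1 = f(0.000000, 0.900000) = -1.231200
  k2 = f(0.220000, 0.629136) = -0.381634
  y ← 0.900000 + (0.22/2)·(-1.231200 + (-0.381634)) = 0.722588
s=0.220000, y=0.722588:
  k1 = f(0.220000, 0.722588) = -0.573643
  k2 = f(0.440000, 0.596387) = -0.100629
  y ← 0.722588 + (0.22/2)·(-0.573643 + (-0.100629)) = 0.648418
s=0.440000, y=0.648418:
  k1 = f(0.440000, 0.648418) = -0.199078
  k2 = f(0.660000, 0.604621) = 0.104339
  y ← 0.648418 + (0.22/2)·(-0.199078 + 0.104339) = 0.637997
y(0.66) ≈ 0.6380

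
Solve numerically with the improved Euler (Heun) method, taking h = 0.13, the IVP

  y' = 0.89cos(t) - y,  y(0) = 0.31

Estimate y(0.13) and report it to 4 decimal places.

0.3800

Heun: k1 = f(t_n, y_n); k2 = f(t_n + h, y_n + h·k1); y_{n+1} = y_n + (h/2)·(k1 + k2).
t=0.000000, y=0.310000:
  k1 = f(0.000000, 0.310000) = 0.580000
  k2 = f(0.130000, 0.385400) = 0.497090
  y ← 0.310000 + (0.13/2)·(0.580000 + 0.497090) = 0.380011
y(0.13) ≈ 0.3800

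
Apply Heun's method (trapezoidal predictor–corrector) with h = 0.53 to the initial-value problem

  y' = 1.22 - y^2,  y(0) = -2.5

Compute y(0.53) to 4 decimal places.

Heun: k1 = f(x_n, y_n); k2 = f(x_n + h, y_n + h·k1); y_{n+1} = y_n + (h/2)·(k1 + k2).
x=0.000000, y=-2.500000:
  k1 = f(0.000000, -2.500000) = -5.030000
  k2 = f(0.530000, -5.165900) = -25.466523
  y ← -2.500000 + (0.53/2)·(-5.030000 + (-25.466523)) = -10.581579
y(0.53) ≈ -10.5816

-10.5816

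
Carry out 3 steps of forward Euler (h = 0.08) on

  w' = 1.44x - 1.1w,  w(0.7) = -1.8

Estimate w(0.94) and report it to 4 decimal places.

Euler: w_{n+1} = w_n + h·f(x_n, w_n).
x=0.700000, w=-1.800000: f=2.988000 → w ← -1.800000 + 0.08·2.988000 = -1.560960
x=0.780000, w=-1.560960: f=2.840256 → w ← -1.560960 + 0.08·2.840256 = -1.333740
x=0.860000, w=-1.333740: f=2.705513 → w ← -1.333740 + 0.08·2.705513 = -1.117298
w(0.94) ≈ -1.1173

-1.1173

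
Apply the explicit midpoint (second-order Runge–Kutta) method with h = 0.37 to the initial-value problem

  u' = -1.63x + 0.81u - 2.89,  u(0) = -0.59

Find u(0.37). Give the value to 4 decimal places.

Midpoint: k1 = f(x_n, u_n); k2 = f(x_n + h/2, u_n + (h/2)·k1); u_{n+1} = u_n + h·k2.
x=0.000000, u=-0.590000:
  k1 = f(0.000000, -0.590000) = -3.367900
  k2 = f(0.185000, -1.213062) = -4.174130
  u ← -0.590000 + 0.37·(-4.174130) = -2.134428
u(0.37) ≈ -2.1344

-2.1344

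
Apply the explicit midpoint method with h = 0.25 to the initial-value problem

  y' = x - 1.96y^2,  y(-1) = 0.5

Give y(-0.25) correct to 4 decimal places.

Midpoint: k1 = f(x_n, y_n); k2 = f(x_n + h/2, y_n + (h/2)·k1); y_{n+1} = y_n + h·k2.
x=-1.000000, y=0.500000:
  k1 = f(-1.000000, 0.500000) = -1.490000
  k2 = f(-0.875000, 0.313750) = -1.067941
  y ← 0.500000 + 0.25·(-1.067941) = 0.233015
x=-0.750000, y=0.233015:
  k1 = f(-0.750000, 0.233015) = -0.856420
  k2 = f(-0.625000, 0.125962) = -0.656098
  y ← 0.233015 + 0.25·(-0.656098) = 0.068990
x=-0.500000, y=0.068990:
  k1 = f(-0.500000, 0.068990) = -0.509329
  k2 = f(-0.375000, 0.005324) = -0.375056
  y ← 0.068990 + 0.25·(-0.375056) = -0.024774
y(-0.25) ≈ -0.0248

-0.0248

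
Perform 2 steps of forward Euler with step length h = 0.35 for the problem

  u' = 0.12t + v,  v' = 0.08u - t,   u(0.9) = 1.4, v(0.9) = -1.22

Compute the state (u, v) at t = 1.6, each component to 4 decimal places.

0.5398, -1.9050

Euler on (u,v): u_{n+1} = u_n + h·u', v_{n+1} = v_n + h·v'.
0.900000: (1.400000, -1.220000); f=(-1.112000, -0.788000) → (1.010800, -1.495800)
1.250000: (1.010800, -1.495800); f=(-1.345800, -1.169136) → (0.539770, -1.904998)
(u(1.6), v(1.6)) ≈ (0.5398, -1.9050)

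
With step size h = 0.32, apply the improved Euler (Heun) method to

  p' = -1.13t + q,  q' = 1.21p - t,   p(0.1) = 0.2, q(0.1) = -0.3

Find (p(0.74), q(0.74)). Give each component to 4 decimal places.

-0.3189, -0.5602

Heun on (p,q): k1 = f(t_n, state_n); k2 = f(t_n + h, state_n + h·k1); state_{n+1} = state_n + (h/2)·(k1 + k2).
0.100000: (0.200000, -0.300000)
  k1 = (-0.413000, 0.142000)
  predictor → (0.067840, -0.254560)
  k2 = (-0.729160, -0.337914)
  → (0.017254, -0.331346)
0.420000: (0.017254, -0.331346)
  k1 = (-0.805946, -0.399122)
  predictor → (-0.240648, -0.459065)
  k2 = (-1.295265, -1.031185)
  → (-0.318939, -0.560195)
(p(0.74), q(0.74)) ≈ (-0.3189, -0.5602)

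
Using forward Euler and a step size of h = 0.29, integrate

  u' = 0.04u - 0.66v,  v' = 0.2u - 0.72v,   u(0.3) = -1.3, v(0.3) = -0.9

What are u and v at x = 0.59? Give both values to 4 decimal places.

Euler on (u,v): u_{n+1} = u_n + h·u', v_{n+1} = v_n + h·v'.
0.300000: (-1.300000, -0.900000); f=(0.542000, 0.388000) → (-1.142820, -0.787480)
(u(0.59), v(0.59)) ≈ (-1.1428, -0.7875)

-1.1428, -0.7875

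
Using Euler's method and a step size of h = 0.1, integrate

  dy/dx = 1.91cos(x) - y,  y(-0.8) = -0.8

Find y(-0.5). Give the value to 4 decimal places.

-0.1863

Euler: y_{n+1} = y_n + h·f(x_n, y_n).
x=-0.800000, y=-0.800000: f=2.130710 → y ← -0.800000 + 0.1·2.130710 = -0.586929
x=-0.700000, y=-0.586929: f=2.047778 → y ← -0.586929 + 0.1·2.047778 = -0.382151
x=-0.600000, y=-0.382151: f=1.958542 → y ← -0.382151 + 0.1·1.958542 = -0.186297
y(-0.5) ≈ -0.1863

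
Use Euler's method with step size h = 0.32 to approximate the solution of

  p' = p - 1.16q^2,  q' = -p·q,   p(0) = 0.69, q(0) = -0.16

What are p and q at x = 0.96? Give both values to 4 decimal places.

1.5599, -0.0551

Euler on (p,q): p_{n+1} = p_n + h·p', q_{n+1} = q_n + h·q'.
0.000000: (0.690000, -0.160000); f=(0.660304, 0.110400) → (0.901297, -0.124672)
0.320000: (0.901297, -0.124672); f=(0.883267, 0.112367) → (1.183943, -0.088715)
0.640000: (1.183943, -0.088715); f=(1.174813, 0.105033) → (1.559883, -0.055104)
(p(0.96), q(0.96)) ≈ (1.5599, -0.0551)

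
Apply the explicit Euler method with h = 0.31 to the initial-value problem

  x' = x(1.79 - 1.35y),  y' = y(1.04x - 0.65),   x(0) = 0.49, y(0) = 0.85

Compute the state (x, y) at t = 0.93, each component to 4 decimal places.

0.8699, 0.8262

Euler on (x,y): x_{n+1} = x_n + h·x', y_{n+1} = y_n + h·y'.
0.000000: (0.490000, 0.850000); f=(0.314825, -0.119340) → (0.587596, 0.813005)
0.310000: (0.587596, 0.813005); f=(0.406877, -0.031626) → (0.713728, 0.803200)
0.620000: (0.713728, 0.803200); f=(0.503663, 0.074117) → (0.869863, 0.826177)
(x(0.93), y(0.93)) ≈ (0.8699, 0.8262)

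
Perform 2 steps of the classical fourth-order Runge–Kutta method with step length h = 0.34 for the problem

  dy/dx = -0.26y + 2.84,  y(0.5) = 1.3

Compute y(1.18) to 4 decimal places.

RK4: k1 = f(x_n, y_n); k2 = f(x_n + h/2, y_n + (h/2)·k1); k3 = f(x_n + h/2, y_n + (h/2)·k2); k4 = f(x_n + h, y_n + h·k3); y_{n+1} = y_n + (h/6)·(k1 + 2k2 + 2k3 + k4).
x=0.500000, y=1.300000:
  k1 = f(0.500000, 1.300000) = 2.502000
  k2 = f(0.670000, 1.725340) = 2.391412
  k3 = f(0.670000, 1.706540) = 2.396300
  k4 = f(0.840000, 2.114742) = 2.290167
  y ← 1.300000 + (0.34/6)·(k1 + 2k2 + 2k3 + k4) = 2.114163
x=0.840000, y=2.114163:
  k1 = f(0.840000, 2.114163) = 2.290318
  k2 = f(1.010000, 2.503517) = 2.189085
  k3 = f(1.010000, 2.486308) = 2.193560
  k4 = f(1.180000, 2.859974) = 2.096407
  y ← 2.114163 + (0.34/6)·(k1 + 2k2 + 2k3 + k4) = 2.859444
y(1.18) ≈ 2.8594

2.8594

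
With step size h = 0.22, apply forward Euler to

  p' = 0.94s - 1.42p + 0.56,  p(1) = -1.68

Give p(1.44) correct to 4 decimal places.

-0.1919

Euler: p_{n+1} = p_n + h·f(s_n, p_n).
s=1.000000, p=-1.680000: f=3.885600 → p ← -1.680000 + 0.22·3.885600 = -0.825168
s=1.220000, p=-0.825168: f=2.878539 → p ← -0.825168 + 0.22·2.878539 = -0.191890
p(1.44) ≈ -0.1919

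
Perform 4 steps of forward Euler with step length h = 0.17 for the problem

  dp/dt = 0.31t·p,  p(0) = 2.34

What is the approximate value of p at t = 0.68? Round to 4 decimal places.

2.4679

Euler: p_{n+1} = p_n + h·f(t_n, p_n).
t=0.000000, p=2.340000: f=0.000000 → p ← 2.340000 + 0.17·0.000000 = 2.340000
t=0.170000, p=2.340000: f=0.123318 → p ← 2.340000 + 0.17·0.123318 = 2.360964
t=0.340000, p=2.360964: f=0.248846 → p ← 2.360964 + 0.17·0.248846 = 2.403268
t=0.510000, p=2.403268: f=0.379957 → p ← 2.403268 + 0.17·0.379957 = 2.467860
p(0.68) ≈ 2.4679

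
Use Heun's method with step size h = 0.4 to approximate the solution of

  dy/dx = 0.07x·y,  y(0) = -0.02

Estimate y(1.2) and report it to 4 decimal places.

-0.0210

Heun: k1 = f(x_n, y_n); k2 = f(x_n + h, y_n + h·k1); y_{n+1} = y_n + (h/2)·(k1 + k2).
x=0.000000, y=-0.020000:
  k1 = f(0.000000, -0.020000) = 0.000000
  k2 = f(0.400000, -0.020000) = -0.000560
  y ← -0.020000 + (0.4/2)·(0.000000 + (-0.000560)) = -0.020112
x=0.400000, y=-0.020112:
  k1 = f(0.400000, -0.020112) = -0.000563
  k2 = f(0.800000, -0.020337) = -0.001139
  y ← -0.020112 + (0.4/2)·(-0.000563 + (-0.001139)) = -0.020452
x=0.800000, y=-0.020452:
  k1 = f(0.800000, -0.020452) = -0.001145
  k2 = f(1.200000, -0.020911) = -0.001756
  y ← -0.020452 + (0.4/2)·(-0.001145 + (-0.001756)) = -0.021033
y(1.2) ≈ -0.0210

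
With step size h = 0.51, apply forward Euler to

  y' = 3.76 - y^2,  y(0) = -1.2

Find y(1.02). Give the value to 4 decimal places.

1.9007

Euler: y_{n+1} = y_n + h·f(t_n, y_n).
t=0.000000, y=-1.200000: f=2.320000 → y ← -1.200000 + 0.51·2.320000 = -0.016800
t=0.510000, y=-0.016800: f=3.759718 → y ← -0.016800 + 0.51·3.759718 = 1.900656
y(1.02) ≈ 1.9007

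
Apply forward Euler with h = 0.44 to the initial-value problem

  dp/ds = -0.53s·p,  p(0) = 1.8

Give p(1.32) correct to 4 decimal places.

1.2838

Euler: p_{n+1} = p_n + h·f(s_n, p_n).
s=0.000000, p=1.800000: f=0.000000 → p ← 1.800000 + 0.44·0.000000 = 1.800000
s=0.440000, p=1.800000: f=-0.419760 → p ← 1.800000 + 0.44·(-0.419760) = 1.615306
s=0.880000, p=1.615306: f=-0.753379 → p ← 1.615306 + 0.44·(-0.753379) = 1.283819
p(1.32) ≈ 1.2838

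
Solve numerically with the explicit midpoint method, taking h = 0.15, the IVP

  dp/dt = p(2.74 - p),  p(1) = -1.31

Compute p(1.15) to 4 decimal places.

Midpoint: k1 = f(t_n, p_n); k2 = f(t_n + h/2, p_n + (h/2)·k1); p_{n+1} = p_n + h·k2.
t=1.000000, p=-1.310000:
  k1 = f(1.000000, -1.310000) = -5.305500
  k2 = f(1.075000, -1.707913) = -7.596645
  p ← -1.310000 + 0.15·(-7.596645) = -2.449497
p(1.15) ≈ -2.4495

-2.4495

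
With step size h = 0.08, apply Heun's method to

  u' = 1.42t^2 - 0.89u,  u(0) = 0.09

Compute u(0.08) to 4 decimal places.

Heun: k1 = f(t_n, u_n); k2 = f(t_n + h, u_n + h·k1); u_{n+1} = u_n + (h/2)·(k1 + k2).
t=0.000000, u=0.090000:
  k1 = f(0.000000, 0.090000) = -0.080100
  k2 = f(0.080000, 0.083592) = -0.065309
  u ← 0.090000 + (0.08/2)·(-0.080100 + (-0.065309)) = 0.084184
u(0.08) ≈ 0.0842

0.0842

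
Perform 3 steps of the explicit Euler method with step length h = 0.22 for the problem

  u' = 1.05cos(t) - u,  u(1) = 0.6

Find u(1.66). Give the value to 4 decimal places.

0.4527

Euler: u_{n+1} = u_n + h·f(t_n, u_n).
t=1.000000, u=0.600000: f=-0.032683 → u ← 0.600000 + 0.22·(-0.032683) = 0.592810
t=1.220000, u=0.592810: f=-0.231982 → u ← 0.592810 + 0.22·(-0.231982) = 0.541774
t=1.440000, u=0.541774: f=-0.404829 → u ← 0.541774 + 0.22·(-0.404829) = 0.452711
u(1.66) ≈ 0.4527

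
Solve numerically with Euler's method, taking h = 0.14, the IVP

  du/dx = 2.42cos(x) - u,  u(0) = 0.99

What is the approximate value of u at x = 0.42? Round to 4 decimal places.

1.4944

Euler: u_{n+1} = u_n + h·f(x_n, u_n).
x=0.000000, u=0.990000: f=1.430000 → u ← 0.990000 + 0.14·1.430000 = 1.190200
x=0.140000, u=1.190200: f=1.206123 → u ← 1.190200 + 0.14·1.206123 = 1.359057
x=0.280000, u=1.359057: f=0.966697 → u ← 1.359057 + 0.14·0.966697 = 1.494395
u(0.42) ≈ 1.4944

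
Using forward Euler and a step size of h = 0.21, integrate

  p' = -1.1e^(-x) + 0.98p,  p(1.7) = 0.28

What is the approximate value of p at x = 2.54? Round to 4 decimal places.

Euler: p_{n+1} = p_n + h·f(x_n, p_n).
x=1.700000, p=0.280000: f=0.073448 → p ← 0.280000 + 0.21·0.073448 = 0.295424
x=1.910000, p=0.295424: f=0.126627 → p ← 0.295424 + 0.21·0.126627 = 0.322016
x=2.120000, p=0.322016: f=0.183541 → p ← 0.322016 + 0.21·0.183541 = 0.360559
x=2.330000, p=0.360559: f=0.246323 → p ← 0.360559 + 0.21·0.246323 = 0.412287
p(2.54) ≈ 0.4123

0.4123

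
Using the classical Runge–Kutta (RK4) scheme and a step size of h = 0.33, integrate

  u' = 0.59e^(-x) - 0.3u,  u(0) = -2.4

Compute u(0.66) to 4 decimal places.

RK4: k1 = f(x_n, u_n); k2 = f(x_n + h/2, u_n + (h/2)·k1); k3 = f(x_n + h/2, u_n + (h/2)·k2); k4 = f(x_n + h, u_n + h·k3); u_{n+1} = u_n + (h/6)·(k1 + 2k2 + 2k3 + k4).
x=0.000000, u=-2.400000:
  k1 = f(0.000000, -2.400000) = 1.310000
  k2 = f(0.165000, -2.183850) = 1.155412
  k3 = f(0.165000, -2.209357) = 1.163064
  k4 = f(0.330000, -2.016189) = 1.029022
  u ← -2.400000 + (0.33/6)·(k1 + 2k2 + 2k3 + k4) = -2.016321
x=0.330000, u=-2.016321:
  k1 = f(0.330000, -2.016321) = 1.029061
  k2 = f(0.495000, -1.846526) = 0.913605
  k3 = f(0.495000, -1.865577) = 0.919320
  k4 = f(0.660000, -1.712946) = 0.818826
  u ← -2.016321 + (0.33/6)·(k1 + 2k2 + 2k3 + k4) = -1.713066
u(0.66) ≈ -1.7131

-1.7131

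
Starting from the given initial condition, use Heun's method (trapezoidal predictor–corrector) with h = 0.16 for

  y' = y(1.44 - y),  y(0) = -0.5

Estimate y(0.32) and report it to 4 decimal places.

Heun: k1 = f(t_n, y_n); k2 = f(t_n + h, y_n + h·k1); y_{n+1} = y_n + (h/2)·(k1 + k2).
t=0.000000, y=-0.500000:
  k1 = f(0.000000, -0.500000) = -0.970000
  k2 = f(0.160000, -0.655200) = -1.372775
  y ← -0.500000 + (0.16/2)·(-0.970000 + (-1.372775)) = -0.687422
t=0.160000, y=-0.687422:
  k1 = f(0.160000, -0.687422) = -1.462437
  k2 = f(0.320000, -0.921412) = -2.175833
  y ← -0.687422 + (0.16/2)·(-1.462437 + (-2.175833)) = -0.978484
y(0.32) ≈ -0.9785

-0.9785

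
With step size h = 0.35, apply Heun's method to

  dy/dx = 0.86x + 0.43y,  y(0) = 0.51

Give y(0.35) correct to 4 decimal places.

0.6452

Heun: k1 = f(x_n, y_n); k2 = f(x_n + h, y_n + h·k1); y_{n+1} = y_n + (h/2)·(k1 + k2).
x=0.000000, y=0.510000:
  k1 = f(0.000000, 0.510000) = 0.219300
  k2 = f(0.350000, 0.586755) = 0.553305
  y ← 0.510000 + (0.35/2)·(0.219300 + 0.553305) = 0.645206
y(0.35) ≈ 0.6452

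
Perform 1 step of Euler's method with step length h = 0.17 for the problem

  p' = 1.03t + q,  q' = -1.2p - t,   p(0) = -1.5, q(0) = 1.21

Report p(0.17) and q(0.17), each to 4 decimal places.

Euler on (p,q): p_{n+1} = p_n + h·p', q_{n+1} = q_n + h·q'.
0.000000: (-1.500000, 1.210000); f=(1.210000, 1.800000) → (-1.294300, 1.516000)
(p(0.17), q(0.17)) ≈ (-1.2943, 1.5160)

-1.2943, 1.5160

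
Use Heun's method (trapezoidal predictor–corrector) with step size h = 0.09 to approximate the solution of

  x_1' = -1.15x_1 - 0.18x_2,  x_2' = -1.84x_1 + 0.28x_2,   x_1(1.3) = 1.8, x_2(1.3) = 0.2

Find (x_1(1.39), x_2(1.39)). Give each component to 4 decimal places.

1.6226, -0.0810

Heun on (x_1,x_2): k1 = f(s_n, state_n); k2 = f(s_n + h, state_n + h·k1); state_{n+1} = state_n + (h/2)·(k1 + k2).
1.300000: (1.800000, 0.200000)
  k1 = (-2.106000, -3.256000)
  predictor → (1.610460, -0.093040)
  k2 = (-1.835282, -2.989298)
  → (1.622642, -0.081038)
(x_1(1.39), x_2(1.39)) ≈ (1.6226, -0.0810)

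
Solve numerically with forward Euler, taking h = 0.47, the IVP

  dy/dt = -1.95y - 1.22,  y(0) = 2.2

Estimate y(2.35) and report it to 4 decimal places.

Euler: y_{n+1} = y_n + h·f(t_n, y_n).
t=0.000000, y=2.200000: f=-5.510000 → y ← 2.200000 + 0.47·(-5.510000) = -0.389700
t=0.470000, y=-0.389700: f=-0.460085 → y ← -0.389700 + 0.47·(-0.460085) = -0.605940
t=0.940000, y=-0.605940: f=-0.038417 → y ← -0.605940 + 0.47·(-0.038417) = -0.623996
t=1.410000, y=-0.623996: f=-0.003208 → y ← -0.623996 + 0.47·(-0.003208) = -0.625504
t=1.880000, y=-0.625504: f=-0.000268 → y ← -0.625504 + 0.47·(-0.000268) = -0.625630
y(2.35) ≈ -0.6256

-0.6256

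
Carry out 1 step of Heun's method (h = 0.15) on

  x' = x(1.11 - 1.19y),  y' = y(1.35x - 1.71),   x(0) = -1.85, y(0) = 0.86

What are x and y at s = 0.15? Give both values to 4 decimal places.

-1.9650, 0.4877

Heun on (x,y): k1 = f(s_n, state_n); k2 = f(s_n + h, state_n + h·k1); state_{n+1} = state_n + (h/2)·(k1 + k2).
0.000000: (-1.850000, 0.860000)
  k1 = (-0.160210, -3.618450)
  predictor → (-1.874032, 0.317233)
  k2 = (-1.372716, -1.345048)
  → (-1.964969, 0.487738)
(x(0.15), y(0.15)) ≈ (-1.9650, 0.4877)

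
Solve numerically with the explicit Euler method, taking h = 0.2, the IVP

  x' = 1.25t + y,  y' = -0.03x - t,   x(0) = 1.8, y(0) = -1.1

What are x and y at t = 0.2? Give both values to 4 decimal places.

1.5800, -1.1108

Euler on (x,y): x_{n+1} = x_n + h·x', y_{n+1} = y_n + h·y'.
0.000000: (1.800000, -1.100000); f=(-1.100000, -0.054000) → (1.580000, -1.110800)
(x(0.2), y(0.2)) ≈ (1.5800, -1.1108)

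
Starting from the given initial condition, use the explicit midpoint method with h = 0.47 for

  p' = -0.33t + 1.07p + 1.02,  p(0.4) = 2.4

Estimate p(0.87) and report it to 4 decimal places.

4.3963

Midpoint: k1 = f(t_n, p_n); k2 = f(t_n + h/2, p_n + (h/2)·k1); p_{n+1} = p_n + h·k2.
t=0.400000, p=2.400000:
  k1 = f(0.400000, 2.400000) = 3.456000
  k2 = f(0.635000, 3.212160) = 4.247461
  p ← 2.400000 + 0.47·4.247461 = 4.396307
p(0.87) ≈ 4.3963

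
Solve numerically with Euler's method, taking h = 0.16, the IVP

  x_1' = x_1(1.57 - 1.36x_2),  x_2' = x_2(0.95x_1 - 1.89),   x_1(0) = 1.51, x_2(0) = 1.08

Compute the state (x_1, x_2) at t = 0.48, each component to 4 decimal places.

Euler on (x_1,x_2): x_1_{n+1} = x_1_n + h·x_1', x_2_{n+1} = x_2_n + h·x_2'.
0.000000: (1.510000, 1.080000); f=(0.152812, -0.491940) → (1.534450, 1.001290)
0.160000: (1.534450, 1.001290); f=(0.319543, -0.432830) → (1.585577, 0.932037)
0.320000: (1.585577, 0.932037); f=(0.479526, -0.357624) → (1.662301, 0.874817)
(x_1(0.48), x_2(0.48)) ≈ (1.6623, 0.8748)

1.6623, 0.8748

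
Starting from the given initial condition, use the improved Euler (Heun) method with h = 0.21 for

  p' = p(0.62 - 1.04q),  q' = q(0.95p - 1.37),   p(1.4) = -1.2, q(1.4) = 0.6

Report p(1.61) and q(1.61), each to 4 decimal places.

Heun on (p,q): k1 = f(t_n, state_n); k2 = f(t_n + h, state_n + h·k1); state_{n+1} = state_n + (h/2)·(k1 + k2).
1.400000: (-1.200000, 0.600000)
  k1 = (0.004800, -1.506000)
  predictor → (-1.198992, 0.283740)
  k2 = (-0.389565, -0.711916)
  → (-1.240400, 0.367119)
(p(1.61), q(1.61)) ≈ (-1.2404, 0.3671)

-1.2404, 0.3671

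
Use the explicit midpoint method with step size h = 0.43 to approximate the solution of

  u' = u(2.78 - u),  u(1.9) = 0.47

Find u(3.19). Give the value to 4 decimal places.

2.4157

Midpoint: k1 = f(x_n, u_n); k2 = f(x_n + h/2, u_n + (h/2)·k1); u_{n+1} = u_n + h·k2.
x=1.900000, u=0.470000:
  k1 = f(1.900000, 0.470000) = 1.085700
  k2 = f(2.115000, 0.703425) = 1.460715
  u ← 0.470000 + 0.43·1.460715 = 1.098108
x=2.330000, u=1.098108:
  k1 = f(2.330000, 1.098108) = 1.846899
  k2 = f(2.545000, 1.495191) = 1.921035
  u ← 1.098108 + 0.43·1.921035 = 1.924153
x=2.760000, u=1.924153:
  k1 = f(2.760000, 1.924153) = 1.646781
  k2 = f(2.975000, 2.278211) = 1.143182
  u ← 1.924153 + 0.43·1.143182 = 2.415721
u(3.19) ≈ 2.4157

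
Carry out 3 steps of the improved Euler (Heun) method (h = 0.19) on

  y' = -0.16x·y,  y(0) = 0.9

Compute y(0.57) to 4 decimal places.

0.8769

Heun: k1 = f(x_n, y_n); k2 = f(x_n + h, y_n + h·k1); y_{n+1} = y_n + (h/2)·(k1 + k2).
x=0.000000, y=0.900000:
  k1 = f(0.000000, 0.900000) = 0.000000
  k2 = f(0.190000, 0.900000) = -0.027360
  y ← 0.900000 + (0.19/2)·(0.000000 + (-0.027360)) = 0.897401
x=0.190000, y=0.897401:
  k1 = f(0.190000, 0.897401) = -0.027281
  k2 = f(0.380000, 0.892217) = -0.054247
  y ← 0.897401 + (0.19/2)·(-0.027281 + (-0.054247)) = 0.889656
x=0.380000, y=0.889656:
  k1 = f(0.380000, 0.889656) = -0.054091
  k2 = f(0.570000, 0.879378) = -0.080199
  y ← 0.889656 + (0.19/2)·(-0.054091 + (-0.080199)) = 0.876898
y(0.57) ≈ 0.8769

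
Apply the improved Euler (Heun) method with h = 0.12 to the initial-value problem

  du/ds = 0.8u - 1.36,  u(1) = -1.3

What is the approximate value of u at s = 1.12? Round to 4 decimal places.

Heun: k1 = f(s_n, u_n); k2 = f(s_n + h, u_n + h·k1); u_{n+1} = u_n + (h/2)·(k1 + k2).
s=1.000000, u=-1.300000:
  k1 = f(1.000000, -1.300000) = -2.400000
  k2 = f(1.120000, -1.588000) = -2.630400
  u ← -1.300000 + (0.12/2)·(-2.400000 + (-2.630400)) = -1.601824
u(1.12) ≈ -1.6018

-1.6018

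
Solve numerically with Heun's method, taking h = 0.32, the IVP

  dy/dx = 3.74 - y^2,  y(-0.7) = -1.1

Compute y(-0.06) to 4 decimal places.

0.8970

Heun: k1 = f(x_n, y_n); k2 = f(x_n + h, y_n + h·k1); y_{n+1} = y_n + (h/2)·(k1 + k2).
x=-0.700000, y=-1.100000:
  k1 = f(-0.700000, -1.100000) = 2.530000
  k2 = f(-0.380000, -0.290400) = 3.655668
  y ← -1.100000 + (0.32/2)·(2.530000 + 3.655668) = -0.110293
x=-0.380000, y=-0.110293:
  k1 = f(-0.380000, -0.110293) = 3.727835
  k2 = f(-0.060000, 1.082614) = 2.567947
  y ← -0.110293 + (0.32/2)·(3.727835 + 2.567947) = 0.897032
y(-0.06) ≈ 0.8970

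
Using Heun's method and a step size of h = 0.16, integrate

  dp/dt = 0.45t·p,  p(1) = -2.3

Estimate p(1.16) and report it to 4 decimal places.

Heun: k1 = f(t_n, p_n); k2 = f(t_n + h, p_n + h·k1); p_{n+1} = p_n + (h/2)·(k1 + k2).
t=1.000000, p=-2.300000:
  k1 = f(1.000000, -2.300000) = -1.035000
  k2 = f(1.160000, -2.465600) = -1.287043
  p ← -2.300000 + (0.16/2)·(-1.035000 + (-1.287043)) = -2.485763
p(1.16) ≈ -2.4858

-2.4858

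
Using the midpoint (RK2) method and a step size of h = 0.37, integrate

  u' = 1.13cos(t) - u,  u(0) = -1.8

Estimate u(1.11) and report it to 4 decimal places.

-0.0582

Midpoint: k1 = f(t_n, u_n); k2 = f(t_n + h/2, u_n + (h/2)·k1); u_{n+1} = u_n + h·k2.
t=0.000000, u=-1.800000:
  k1 = f(0.000000, -1.800000) = 2.930000
  k2 = f(0.185000, -1.257950) = 2.368668
  u ← -1.800000 + 0.37·2.368668 = -0.923593
t=0.370000, u=-0.923593:
  k1 = f(0.370000, -0.923593) = 1.977123
  k2 = f(0.555000, -0.557825) = 1.518213
  u ← -0.923593 + 0.37·1.518213 = -0.361854
t=0.740000, u=-0.361854:
  k1 = f(0.740000, -0.361854) = 1.196324
  k2 = f(0.925000, -0.140534) = 0.820607
  u ← -0.361854 + 0.37·0.820607 = -0.058229
u(1.11) ≈ -0.0582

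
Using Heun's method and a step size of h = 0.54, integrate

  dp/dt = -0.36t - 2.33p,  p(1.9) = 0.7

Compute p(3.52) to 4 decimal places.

-0.3369

Heun: k1 = f(t_n, p_n); k2 = f(t_n + h, p_n + h·k1); p_{n+1} = p_n + (h/2)·(k1 + k2).
t=1.900000, p=0.700000:
  k1 = f(1.900000, 0.700000) = -2.315000
  k2 = f(2.440000, -0.550100) = 0.403333
  p ← 0.700000 + (0.54/2)·(-2.315000 + 0.403333) = 0.183850
t=2.440000, p=0.183850:
  k1 = f(2.440000, 0.183850) = -1.306770
  k2 = f(2.980000, -0.521806) = 0.143008
  p ← 0.183850 + (0.54/2)·(-1.306770 + 0.143008) = -0.130366
t=2.980000, p=-0.130366:
  k1 = f(2.980000, -0.130366) = -0.769047
  k2 = f(3.520000, -0.545652) = 0.004168
  p ← -0.130366 + (0.54/2)·(-0.769047 + 0.004168) = -0.336883
p(3.52) ≈ -0.3369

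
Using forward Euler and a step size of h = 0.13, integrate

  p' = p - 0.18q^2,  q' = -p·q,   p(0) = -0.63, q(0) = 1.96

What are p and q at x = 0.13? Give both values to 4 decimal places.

Euler on (p,q): p_{n+1} = p_n + h·p', q_{n+1} = q_n + h·q'.
0.000000: (-0.630000, 1.960000); f=(-1.321488, 1.234800) → (-0.801793, 2.120524)
(p(0.13), q(0.13)) ≈ (-0.8018, 2.1205)

-0.8018, 2.1205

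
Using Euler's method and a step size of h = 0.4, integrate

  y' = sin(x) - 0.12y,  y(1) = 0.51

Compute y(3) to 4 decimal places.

1.8825

Euler: y_{n+1} = y_n + h·f(x_n, y_n).
x=1.000000, y=0.510000: f=0.780271 → y ← 0.510000 + 0.4·0.780271 = 0.822108
x=1.400000, y=0.822108: f=0.886797 → y ← 0.822108 + 0.4·0.886797 = 1.176827
x=1.800000, y=1.176827: f=0.832628 → y ← 1.176827 + 0.4·0.832628 = 1.509878
x=2.200000, y=1.509878: f=0.627311 → y ← 1.509878 + 0.4·0.627311 = 1.760803
x=2.600000, y=1.760803: f=0.304205 → y ← 1.760803 + 0.4·0.304205 = 1.882485
y(3) ≈ 1.8825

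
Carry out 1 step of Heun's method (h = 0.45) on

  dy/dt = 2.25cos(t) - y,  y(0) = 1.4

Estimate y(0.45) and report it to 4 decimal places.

Heun: k1 = f(t_n, y_n); k2 = f(t_n + h, y_n + h·k1); y_{n+1} = y_n + (h/2)·(k1 + k2).
t=0.000000, y=1.400000:
  k1 = f(0.000000, 1.400000) = 0.850000
  k2 = f(0.450000, 1.782500) = 0.243506
  y ← 1.400000 + (0.45/2)·(0.850000 + 0.243506) = 1.646039
y(0.45) ≈ 1.6460

1.6460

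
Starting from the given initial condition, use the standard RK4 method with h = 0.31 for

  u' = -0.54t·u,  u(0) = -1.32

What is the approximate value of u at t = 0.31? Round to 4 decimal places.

-1.2862

RK4: k1 = f(t_n, u_n); k2 = f(t_n + h/2, u_n + (h/2)·k1); k3 = f(t_n + h/2, u_n + (h/2)·k2); k4 = f(t_n + h, u_n + h·k3); u_{n+1} = u_n + (h/6)·(k1 + 2k2 + 2k3 + k4).
t=0.000000, u=-1.320000:
  k1 = f(0.000000, -1.320000) = 0.000000
  k2 = f(0.155000, -1.320000) = 0.110484
  k3 = f(0.155000, -1.302875) = 0.109051
  k4 = f(0.310000, -1.286194) = 0.215309
  u ← -1.320000 + (0.31/6)·(k1 + 2k2 + 2k3 + k4) = -1.286190
u(0.31) ≈ -1.2862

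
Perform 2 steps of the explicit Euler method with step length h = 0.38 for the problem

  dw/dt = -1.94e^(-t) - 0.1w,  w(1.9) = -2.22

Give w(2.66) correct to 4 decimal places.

Euler: w_{n+1} = w_n + h·f(t_n, w_n).
t=1.900000, w=-2.220000: f=-0.068163 → w ← -2.220000 + 0.38·(-0.068163) = -2.245902
t=2.280000, w=-2.245902: f=0.026159 → w ← -2.245902 + 0.38·0.026159 = -2.235962
w(2.66) ≈ -2.2360

-2.2360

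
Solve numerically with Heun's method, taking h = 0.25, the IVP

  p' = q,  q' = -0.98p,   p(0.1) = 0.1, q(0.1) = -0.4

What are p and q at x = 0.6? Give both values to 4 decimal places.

Heun on (p,q): k1 = f(x_n, state_n); k2 = f(x_n + h, state_n + h·k1); state_{n+1} = state_n + (h/2)·(k1 + k2).
0.100000: (0.100000, -0.400000)
  k1 = (-0.400000, -0.098000)
  predictor → (0.000000, -0.424500)
  k2 = (-0.424500, 0.000000)
  → (-0.003062, -0.412250)
0.350000: (-0.003062, -0.412250)
  k1 = (-0.412250, 0.003001)
  predictor → (-0.106125, -0.411500)
  k2 = (-0.411500, 0.104002)
  → (-0.106031, -0.398875)
(p(0.6), q(0.6)) ≈ (-0.1060, -0.3989)

-0.1060, -0.3989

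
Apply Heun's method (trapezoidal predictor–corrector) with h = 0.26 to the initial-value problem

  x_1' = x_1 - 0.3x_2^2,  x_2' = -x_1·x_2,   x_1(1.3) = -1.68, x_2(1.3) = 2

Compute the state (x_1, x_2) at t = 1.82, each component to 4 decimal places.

Heun on (x_1,x_2): k1 = f(t_n, state_n); k2 = f(t_n + h, state_n + h·k1); state_{n+1} = state_n + (h/2)·(k1 + k2).
1.300000: (-1.680000, 2.000000)
  k1 = (-2.880000, 3.360000)
  predictor → (-2.428800, 2.873600)
  k2 = (-4.906073, 6.979400)
  → (-2.692190, 3.344122)
1.560000: (-2.692190, 3.344122)
  k1 = (-6.047135, 9.003010)
  predictor → (-4.264445, 5.684905)
  k2 = (-13.959887, 24.242961)
  → (-5.293102, 7.666098)
(x_1(1.82), x_2(1.82)) ≈ (-5.2931, 7.6661)

-5.2931, 7.6661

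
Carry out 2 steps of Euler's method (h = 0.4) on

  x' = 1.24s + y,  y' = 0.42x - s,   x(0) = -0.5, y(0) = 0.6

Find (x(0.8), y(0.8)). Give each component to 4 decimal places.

0.1448, 0.3123

Euler on (x,y): x_{n+1} = x_n + h·x', y_{n+1} = y_n + h·y'.
0.000000: (-0.500000, 0.600000); f=(0.600000, -0.210000) → (-0.260000, 0.516000)
0.400000: (-0.260000, 0.516000); f=(1.012000, -0.509200) → (0.144800, 0.312320)
(x(0.8), y(0.8)) ≈ (0.1448, 0.3123)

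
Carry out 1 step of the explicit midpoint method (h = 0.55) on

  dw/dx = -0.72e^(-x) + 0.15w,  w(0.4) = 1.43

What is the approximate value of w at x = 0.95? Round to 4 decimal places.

1.3403

Midpoint: k1 = f(x_n, w_n); k2 = f(x_n + h/2, w_n + (h/2)·k1); w_{n+1} = w_n + h·k2.
x=0.400000, w=1.430000:
  k1 = f(0.400000, 1.430000) = -0.268130
  k2 = f(0.675000, 1.356264) = -0.163153
  w ← 1.430000 + 0.55·(-0.163153) = 1.340266
w(0.95) ≈ 1.3403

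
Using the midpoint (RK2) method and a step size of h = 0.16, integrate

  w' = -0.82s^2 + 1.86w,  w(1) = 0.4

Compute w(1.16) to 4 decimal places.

Midpoint: k1 = f(s_n, w_n); k2 = f(s_n + h/2, w_n + (h/2)·k1); w_{n+1} = w_n + h·k2.
s=1.000000, w=0.400000:
  k1 = f(1.000000, 0.400000) = -0.076000
  k2 = f(1.080000, 0.393920) = -0.223757
  w ← 0.400000 + 0.16·(-0.223757) = 0.364199
w(1.16) ≈ 0.3642

0.3642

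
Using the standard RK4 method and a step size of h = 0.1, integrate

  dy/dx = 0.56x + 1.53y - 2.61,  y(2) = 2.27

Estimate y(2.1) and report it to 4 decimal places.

2.4872

RK4: k1 = f(x_n, y_n); k2 = f(x_n + h/2, y_n + (h/2)·k1); k3 = f(x_n + h/2, y_n + (h/2)·k2); k4 = f(x_n + h, y_n + h·k3); y_{n+1} = y_n + (h/6)·(k1 + 2k2 + 2k3 + k4).
x=2.000000, y=2.270000:
  k1 = f(2.000000, 2.270000) = 1.983100
  k2 = f(2.050000, 2.369155) = 2.162807
  k3 = f(2.050000, 2.378140) = 2.176555
  k4 = f(2.100000, 2.487655) = 2.372113
  y ← 2.270000 + (0.1/6)·(k1 + 2k2 + 2k3 + k4) = 2.487232
y(2.1) ≈ 2.4872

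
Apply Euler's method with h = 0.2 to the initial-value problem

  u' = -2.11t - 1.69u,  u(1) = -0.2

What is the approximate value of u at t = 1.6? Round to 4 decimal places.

-1.1690

Euler: u_{n+1} = u_n + h·f(t_n, u_n).
t=1.000000, u=-0.200000: f=-1.772000 → u ← -0.200000 + 0.2·(-1.772000) = -0.554400
t=1.200000, u=-0.554400: f=-1.595064 → u ← -0.554400 + 0.2·(-1.595064) = -0.873413
t=1.400000, u=-0.873413: f=-1.477932 → u ← -0.873413 + 0.2·(-1.477932) = -1.168999
u(1.6) ≈ -1.1690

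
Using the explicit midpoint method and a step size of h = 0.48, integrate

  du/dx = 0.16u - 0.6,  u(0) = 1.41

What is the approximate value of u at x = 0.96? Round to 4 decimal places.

1.0219

Midpoint: k1 = f(x_n, u_n); k2 = f(x_n + h/2, u_n + (h/2)·k1); u_{n+1} = u_n + h·k2.
x=0.000000, u=1.410000:
  k1 = f(0.000000, 1.410000) = -0.374400
  k2 = f(0.240000, 1.320144) = -0.388777
  u ← 1.410000 + 0.48·(-0.388777) = 1.223387
x=0.480000, u=1.223387:
  k1 = f(0.480000, 1.223387) = -0.404258
  k2 = f(0.720000, 1.126365) = -0.419782
  u ← 1.223387 + 0.48·(-0.419782) = 1.021892
u(0.96) ≈ 1.0219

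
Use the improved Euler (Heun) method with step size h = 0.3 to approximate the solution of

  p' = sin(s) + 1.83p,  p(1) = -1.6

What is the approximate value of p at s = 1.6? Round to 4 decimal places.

Heun: k1 = f(s_n, p_n); k2 = f(s_n + h, p_n + h·k1); p_{n+1} = p_n + (h/2)·(k1 + k2).
s=1.000000, p=-1.600000:
  k1 = f(1.000000, -1.600000) = -2.086529
  k2 = f(1.300000, -2.225959) = -3.109946
  p ← -1.600000 + (0.3/2)·(-2.086529 + (-3.109946)) = -2.379471
s=1.300000, p=-2.379471:
  k1 = f(1.300000, -2.379471) = -3.390874
  k2 = f(1.600000, -3.396734) = -5.216449
  p ← -2.379471 + (0.3/2)·(-3.390874 + (-5.216449)) = -3.670570
p(1.6) ≈ -3.6706

-3.6706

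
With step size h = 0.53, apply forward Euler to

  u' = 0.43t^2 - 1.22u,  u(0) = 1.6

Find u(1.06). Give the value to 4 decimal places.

Euler: u_{n+1} = u_n + h·f(t_n, u_n).
t=0.000000, u=1.600000: f=-1.952000 → u ← 1.600000 + 0.53·(-1.952000) = 0.565440
t=0.530000, u=0.565440: f=-0.569050 → u ← 0.565440 + 0.53·(-0.569050) = 0.263844
u(1.06) ≈ 0.2638

0.2638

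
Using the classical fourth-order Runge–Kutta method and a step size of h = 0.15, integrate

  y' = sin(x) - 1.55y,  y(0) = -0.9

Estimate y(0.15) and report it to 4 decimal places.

RK4: k1 = f(x_n, y_n); k2 = f(x_n + h/2, y_n + (h/2)·k1); k3 = f(x_n + h/2, y_n + (h/2)·k2); k4 = f(x_n + h, y_n + h·k3); y_{n+1} = y_n + (h/6)·(k1 + 2k2 + 2k3 + k4).
x=0.000000, y=-0.900000:
  k1 = f(0.000000, -0.900000) = 1.395000
  k2 = f(0.075000, -0.795375) = 1.307761
  k3 = f(0.075000, -0.801918) = 1.317902
  k4 = f(0.150000, -0.702315) = 1.238026
  y ← -0.900000 + (0.15/6)·(k1 + 2k2 + 2k3 + k4) = -0.702891
y(0.15) ≈ -0.7029

-0.7029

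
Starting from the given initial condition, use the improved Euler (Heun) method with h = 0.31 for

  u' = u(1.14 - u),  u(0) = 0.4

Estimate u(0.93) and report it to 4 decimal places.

Heun: k1 = f(s_n, u_n); k2 = f(s_n + h, u_n + h·k1); u_{n+1} = u_n + (h/2)·(k1 + k2).
s=0.000000, u=0.400000:
  k1 = f(0.000000, 0.400000) = 0.296000
  k2 = f(0.310000, 0.491760) = 0.318779
  u ← 0.400000 + (0.31/2)·(0.296000 + 0.318779) = 0.495291
s=0.310000, u=0.495291:
  k1 = f(0.310000, 0.495291) = 0.319319
  k2 = f(0.620000, 0.594279) = 0.324311
  u ← 0.495291 + (0.31/2)·(0.319319 + 0.324311) = 0.595053
s=0.620000, u=0.595053:
  k1 = f(0.620000, 0.595053) = 0.324272
  k2 = f(0.930000, 0.695578) = 0.309130
  u ← 0.595053 + (0.31/2)·(0.324272 + 0.309130) = 0.693231
u(0.93) ≈ 0.6932

0.6932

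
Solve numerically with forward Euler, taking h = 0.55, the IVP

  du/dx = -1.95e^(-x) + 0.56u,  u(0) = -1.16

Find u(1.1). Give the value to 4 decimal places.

Euler: u_{n+1} = u_n + h·f(x_n, u_n).
x=0.000000, u=-1.160000: f=-2.599600 → u ← -1.160000 + 0.55·(-2.599600) = -2.589780
x=0.550000, u=-2.589780: f=-2.575329 → u ← -2.589780 + 0.55·(-2.575329) = -4.006211
u(1.1) ≈ -4.0062

-4.0062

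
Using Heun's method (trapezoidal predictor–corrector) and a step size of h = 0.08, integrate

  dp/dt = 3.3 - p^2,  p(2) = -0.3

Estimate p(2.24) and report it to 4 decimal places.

Heun: k1 = f(t_n, p_n); k2 = f(t_n + h, p_n + h·k1); p_{n+1} = p_n + (h/2)·(k1 + k2).
t=2.000000, p=-0.300000:
  k1 = f(2.000000, -0.300000) = 3.210000
  k2 = f(2.080000, -0.043200) = 3.298134
  p ← -0.300000 + (0.08/2)·(3.210000 + 3.298134) = -0.039675
t=2.080000, p=-0.039675:
  k1 = f(2.080000, -0.039675) = 3.298426
  k2 = f(2.160000, 0.224199) = 3.249735
  p ← -0.039675 + (0.08/2)·(3.298426 + 3.249735) = 0.222252
t=2.160000, p=0.222252:
  k1 = f(2.160000, 0.222252) = 3.250604
  k2 = f(2.240000, 0.482300) = 3.067387
  p ← 0.222252 + (0.08/2)·(3.250604 + 3.067387) = 0.474971
p(2.24) ≈ 0.4750

0.4750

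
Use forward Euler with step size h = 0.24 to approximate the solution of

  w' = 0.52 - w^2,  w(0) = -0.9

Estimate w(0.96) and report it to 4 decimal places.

Euler: w_{n+1} = w_n + h·f(x_n, w_n).
x=0.000000, w=-0.900000: f=-0.290000 → w ← -0.900000 + 0.24·(-0.290000) = -0.969600
x=0.240000, w=-0.969600: f=-0.420124 → w ← -0.969600 + 0.24·(-0.420124) = -1.070430
x=0.480000, w=-1.070430: f=-0.625820 → w ← -1.070430 + 0.24·(-0.625820) = -1.220627
x=0.720000, w=-1.220627: f=-0.969929 → w ← -1.220627 + 0.24·(-0.969929) = -1.453410
w(0.96) ≈ -1.4534

-1.4534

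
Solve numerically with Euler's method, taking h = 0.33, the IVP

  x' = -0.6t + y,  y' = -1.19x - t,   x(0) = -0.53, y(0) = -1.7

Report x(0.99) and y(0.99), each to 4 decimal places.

-2.1662, -0.7427

Euler on (x,y): x_{n+1} = x_n + h·x', y_{n+1} = y_n + h·y'.
0.000000: (-0.530000, -1.700000); f=(-1.700000, 0.630700) → (-1.091000, -1.491869)
0.330000: (-1.091000, -1.491869); f=(-1.689869, 0.968290) → (-1.648657, -1.172333)
0.660000: (-1.648657, -1.172333); f=(-1.568333, 1.301902) → (-2.166207, -0.742706)
(x(0.99), y(0.99)) ≈ (-2.1662, -0.7427)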